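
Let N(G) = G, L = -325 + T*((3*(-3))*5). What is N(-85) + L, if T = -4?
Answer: -230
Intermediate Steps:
L = -145 (L = -325 - 4*3*(-3)*5 = -325 - (-36)*5 = -325 - 4*(-45) = -325 + 180 = -145)
N(-85) + L = -85 - 145 = -230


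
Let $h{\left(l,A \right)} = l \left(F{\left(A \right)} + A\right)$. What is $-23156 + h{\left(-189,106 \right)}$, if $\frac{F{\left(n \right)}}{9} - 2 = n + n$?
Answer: $-407204$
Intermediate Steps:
$F{\left(n \right)} = 18 + 18 n$ ($F{\left(n \right)} = 18 + 9 \left(n + n\right) = 18 + 9 \cdot 2 n = 18 + 18 n$)
$h{\left(l,A \right)} = l \left(18 + 19 A\right)$ ($h{\left(l,A \right)} = l \left(\left(18 + 18 A\right) + A\right) = l \left(18 + 19 A\right)$)
$-23156 + h{\left(-189,106 \right)} = -23156 - 189 \left(18 + 19 \cdot 106\right) = -23156 - 189 \left(18 + 2014\right) = -23156 - 384048 = -407204$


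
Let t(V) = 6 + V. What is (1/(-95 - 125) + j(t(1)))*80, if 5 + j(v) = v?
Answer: 1756/11 ≈ 159.64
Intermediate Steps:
j(v) = -5 + v
(1/(-95 - 125) + j(t(1)))*80 = (1/(-95 - 125) + (-5 + (6 + 1)))*80 = (1/(-220) + (-5 + 7))*80 = (-1/220 + 2)*80 = (439/220)*80 = 1756/11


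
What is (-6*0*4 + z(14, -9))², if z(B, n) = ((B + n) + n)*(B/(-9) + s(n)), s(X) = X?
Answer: 144400/81 ≈ 1782.7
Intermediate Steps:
z(B, n) = (B + 2*n)*(n - B/9) (z(B, n) = ((B + n) + n)*(B/(-9) + n) = (B + 2*n)*(B*(-⅑) + n) = (B + 2*n)*(-B/9 + n) = (B + 2*n)*(n - B/9))
(-6*0*4 + z(14, -9))² = (-6*0*4 + (2*(-9)² - ⅑*14² + (7/9)*14*(-9)))² = (0*4 + (2*81 - ⅑*196 - 98))² = (0 + (162 - 196/9 - 98))² = (0 + 380/9)² = (380/9)² = 144400/81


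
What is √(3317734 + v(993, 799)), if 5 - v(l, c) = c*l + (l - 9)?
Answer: 6*√70093 ≈ 1588.5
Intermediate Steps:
v(l, c) = 14 - l - c*l (v(l, c) = 5 - (c*l + (l - 9)) = 5 - (c*l + (-9 + l)) = 5 - (-9 + l + c*l) = 5 + (9 - l - c*l) = 14 - l - c*l)
√(3317734 + v(993, 799)) = √(3317734 + (14 - 1*993 - 1*799*993)) = √(3317734 + (14 - 993 - 793407)) = √(3317734 - 794386) = √2523348 = 6*√70093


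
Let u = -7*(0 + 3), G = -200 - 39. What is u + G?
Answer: -260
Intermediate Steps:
G = -239
u = -21 (u = -7*3 = -21)
u + G = -21 - 239 = -260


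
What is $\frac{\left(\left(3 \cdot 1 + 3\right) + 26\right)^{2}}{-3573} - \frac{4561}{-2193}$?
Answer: $\frac{4683607}{2611863} \approx 1.7932$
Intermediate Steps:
$\frac{\left(\left(3 \cdot 1 + 3\right) + 26\right)^{2}}{-3573} - \frac{4561}{-2193} = \left(\left(3 + 3\right) + 26\right)^{2} \left(- \frac{1}{3573}\right) - - \frac{4561}{2193} = \left(6 + 26\right)^{2} \left(- \frac{1}{3573}\right) + \frac{4561}{2193} = 32^{2} \left(- \frac{1}{3573}\right) + \frac{4561}{2193} = 1024 \left(- \frac{1}{3573}\right) + \frac{4561}{2193} = - \frac{1024}{3573} + \frac{4561}{2193} = \frac{4683607}{2611863}$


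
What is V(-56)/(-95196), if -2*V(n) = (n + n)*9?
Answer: -42/7933 ≈ -0.0052943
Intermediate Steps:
V(n) = -9*n (V(n) = -(n + n)*9/2 = -2*n*9/2 = -9*n)
V(-56)/(-95196) = -9*(-56)/(-95196) = 504*(-1/95196) = -42/7933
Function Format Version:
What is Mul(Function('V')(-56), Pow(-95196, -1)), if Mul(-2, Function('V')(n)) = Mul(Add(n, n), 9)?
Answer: Rational(-42, 7933) ≈ -0.0052943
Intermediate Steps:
Function('V')(n) = Mul(-9, n) (Function('V')(n) = Mul(Rational(-1, 2), Mul(Add(n, n), 9)) = Mul(Rational(-1, 2), Mul(Mul(2, n), 9)) = Mul(Rational(-1, 2), Mul(18, n)) = Mul(-9, n))
Mul(Function('V')(-56), Pow(-95196, -1)) = Mul(Mul(-9, -56), Pow(-95196, -1)) = Mul(504, Rational(-1, 95196)) = Rational(-42, 7933)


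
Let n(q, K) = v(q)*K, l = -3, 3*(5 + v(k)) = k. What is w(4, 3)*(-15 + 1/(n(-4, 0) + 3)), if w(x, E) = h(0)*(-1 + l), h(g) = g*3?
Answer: 0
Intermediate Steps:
v(k) = -5 + k/3
h(g) = 3*g
n(q, K) = K*(-5 + q/3) (n(q, K) = (-5 + q/3)*K = K*(-5 + q/3))
w(x, E) = 0 (w(x, E) = (3*0)*(-1 - 3) = 0*(-4) = 0)
w(4, 3)*(-15 + 1/(n(-4, 0) + 3)) = 0*(-15 + 1/((1/3)*0*(-15 - 4) + 3)) = 0*(-15 + 1/((1/3)*0*(-19) + 3)) = 0*(-15 + 1/(0 + 3)) = 0*(-15 + 1/3) = 0*(-44/3) = 0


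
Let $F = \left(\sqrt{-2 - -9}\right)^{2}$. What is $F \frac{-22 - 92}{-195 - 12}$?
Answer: $\frac{266}{69} \approx 3.8551$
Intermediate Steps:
$F = 7$ ($F = \left(\sqrt{-2 + 9}\right)^{2} = \left(\sqrt{7}\right)^{2} = 7$)
$F \frac{-22 - 92}{-195 - 12} = 7 \frac{-22 - 92}{-195 - 12} = 7 \left(- \frac{114}{-207}\right) = 7 \left(\left(-114\right) \left(- \frac{1}{207}\right)\right) = 7 \cdot \frac{38}{69} = \frac{266}{69}$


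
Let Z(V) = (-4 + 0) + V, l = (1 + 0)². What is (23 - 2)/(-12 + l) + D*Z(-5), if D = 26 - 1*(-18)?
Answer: -4377/11 ≈ -397.91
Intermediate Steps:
l = 1 (l = 1² = 1)
D = 44 (D = 26 + 18 = 44)
Z(V) = -4 + V
(23 - 2)/(-12 + l) + D*Z(-5) = (23 - 2)/(-12 + 1) + 44*(-4 - 5) = 21/(-11) + 44*(-9) = 21*(-1/11) - 396 = -21/11 - 396 = -4377/11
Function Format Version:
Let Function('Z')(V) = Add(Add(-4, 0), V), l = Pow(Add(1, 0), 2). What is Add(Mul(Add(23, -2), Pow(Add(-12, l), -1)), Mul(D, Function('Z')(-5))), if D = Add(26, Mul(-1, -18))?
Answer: Rational(-4377, 11) ≈ -397.91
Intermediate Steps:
l = 1 (l = Pow(1, 2) = 1)
D = 44 (D = Add(26, 18) = 44)
Function('Z')(V) = Add(-4, V)
Add(Mul(Add(23, -2), Pow(Add(-12, l), -1)), Mul(D, Function('Z')(-5))) = Add(Mul(Add(23, -2), Pow(Add(-12, 1), -1)), Mul(44, Add(-4, -5))) = Add(Mul(21, Pow(-11, -1)), Mul(44, -9)) = Add(Mul(21, Rational(-1, 11)), -396) = Add(Rational(-21, 11), -396) = Rational(-4377, 11)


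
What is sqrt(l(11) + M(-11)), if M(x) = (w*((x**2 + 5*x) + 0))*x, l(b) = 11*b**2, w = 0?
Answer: 11*sqrt(11) ≈ 36.483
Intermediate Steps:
M(x) = 0 (M(x) = (0*((x**2 + 5*x) + 0))*x = (0*(x**2 + 5*x))*x = 0*x = 0)
sqrt(l(11) + M(-11)) = sqrt(11*11**2 + 0) = sqrt(11*121 + 0) = sqrt(1331 + 0) = sqrt(1331) = 11*sqrt(11)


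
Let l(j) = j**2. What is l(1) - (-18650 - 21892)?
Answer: 40543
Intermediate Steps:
l(1) - (-18650 - 21892) = 1**2 - (-18650 - 21892) = 1 - 1*(-40542) = 1 + 40542 = 40543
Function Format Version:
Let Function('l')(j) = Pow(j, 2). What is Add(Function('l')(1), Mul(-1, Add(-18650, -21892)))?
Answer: 40543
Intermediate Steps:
Add(Function('l')(1), Mul(-1, Add(-18650, -21892))) = Add(Pow(1, 2), Mul(-1, Add(-18650, -21892))) = Add(1, Mul(-1, -40542)) = Add(1, 40542) = 40543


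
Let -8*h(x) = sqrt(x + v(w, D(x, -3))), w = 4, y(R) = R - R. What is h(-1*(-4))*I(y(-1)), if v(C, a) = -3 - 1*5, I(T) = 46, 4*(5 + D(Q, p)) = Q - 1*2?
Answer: -23*I/2 ≈ -11.5*I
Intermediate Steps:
D(Q, p) = -11/2 + Q/4 (D(Q, p) = -5 + (Q - 1*2)/4 = -5 + (Q - 2)/4 = -5 + (-2 + Q)/4 = -5 + (-1/2 + Q/4) = -11/2 + Q/4)
y(R) = 0
v(C, a) = -8 (v(C, a) = -3 - 5 = -8)
h(x) = -sqrt(-8 + x)/8 (h(x) = -sqrt(x - 8)/8 = -sqrt(-8 + x)/8)
h(-1*(-4))*I(y(-1)) = -sqrt(-8 - 1*(-4))/8*46 = -sqrt(-8 + 4)/8*46 = -I/4*46 = -23*I/2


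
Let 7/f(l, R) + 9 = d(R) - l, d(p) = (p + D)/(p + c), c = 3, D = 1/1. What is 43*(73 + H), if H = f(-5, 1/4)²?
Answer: 7290134/2209 ≈ 3300.2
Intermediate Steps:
D = 1 (D = 1*1 = 1)
d(p) = (1 + p)/(3 + p) (d(p) = (p + 1)/(p + 3) = (1 + p)/(3 + p))
f(l, R) = 7/(-9 - l + (1 + R)/(3 + R)) (f(l, R) = 7/(-9 + ((1 + R)/(3 + R) - l)) = 7/(-9 + (-l + (1 + R)/(3 + R))) = 7/(-9 - l + (1 + R)/(3 + R)))
H = 8281/2209 (H = (7*(-3 - 1/4)/(-1 - 1/4 + (3 + 1/4)*(9 - 5)))² = (7*(-3 - 1*¼)/(-1 - 1*¼ + (3 + ¼)*4))² = (7*(-3 - ¼)/(-1 - ¼ + (13/4)*4))² = (7*(-13/4)/(-1 - ¼ + 13))² = (7*(-13/4)/(47/4))² = (7*(4/47)*(-13/4))² = (-91/47)² = 8281/2209 ≈ 3.7488)
43*(73 + H) = 43*(73 + 8281/2209) = 43*(169538/2209) = 7290134/2209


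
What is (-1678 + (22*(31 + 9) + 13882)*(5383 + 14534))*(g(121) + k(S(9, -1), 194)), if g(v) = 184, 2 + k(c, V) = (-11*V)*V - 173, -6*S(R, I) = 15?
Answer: -121717591294012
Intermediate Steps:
S(R, I) = -5/2 (S(R, I) = -1/6*15 = -5/2)
k(c, V) = -175 - 11*V**2 (k(c, V) = -2 + ((-11*V)*V - 173) = -2 + (-11*V**2 - 173) = -2 + (-173 - 11*V**2) = -175 - 11*V**2)
(-1678 + (22*(31 + 9) + 13882)*(5383 + 14534))*(g(121) + k(S(9, -1), 194)) = (-1678 + (22*(31 + 9) + 13882)*(5383 + 14534))*(184 + (-175 - 11*194**2)) = (-1678 + (22*40 + 13882)*19917)*(184 + (-175 - 11*37636)) = (-1678 + (880 + 13882)*19917)*(184 + (-175 - 413996)) = (-1678 + 14762*19917)*(184 - 414171) = (-1678 + 294014754)*(-413987) = 294013076*(-413987) = -121717591294012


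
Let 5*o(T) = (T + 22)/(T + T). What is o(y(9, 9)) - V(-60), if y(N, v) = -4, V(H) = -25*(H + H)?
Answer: -60009/20 ≈ -3000.4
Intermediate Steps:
V(H) = -50*H
o(T) = (22 + T)/(10*T) (o(T) = ((T + 22)/(T + T))/5 = ((22 + T)/((2*T)))/5 = ((22 + T)*(1/(2*T)))/5 = ((22 + T)/(2*T))/5 = (22 + T)/(10*T))
o(y(9, 9)) - V(-60) = (⅒)*(22 - 4)/(-4) - (-50)*(-60) = (⅒)*(-¼)*18 - 1*3000 = -9/20 - 3000 = -60009/20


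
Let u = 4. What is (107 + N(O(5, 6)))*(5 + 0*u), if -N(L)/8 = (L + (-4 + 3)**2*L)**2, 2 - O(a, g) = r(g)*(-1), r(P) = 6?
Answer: -9705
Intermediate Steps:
O(a, g) = 8 (O(a, g) = 2 - 6*(-1) = 2 - 1*(-6) = 2 + 6 = 8)
N(L) = -32*L**2 (N(L) = -8*(L + (-4 + 3)**2*L)**2 = -8*(L + (-1)**2*L)**2 = -8*(L + 1*L)**2 = -8*(L + L)**2 = -8*4*L**2 = -32*L**2)
(107 + N(O(5, 6)))*(5 + 0*u) = (107 - 32*8**2)*(5 + 0*4) = (107 - 32*64)*(5 + 0) = (107 - 2048)*5 = -1941*5 = -9705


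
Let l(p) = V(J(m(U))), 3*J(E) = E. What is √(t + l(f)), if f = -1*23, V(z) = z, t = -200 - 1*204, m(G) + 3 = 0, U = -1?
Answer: 9*I*√5 ≈ 20.125*I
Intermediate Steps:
m(G) = -3 (m(G) = -3 + 0 = -3)
J(E) = E/3
t = -404 (t = -200 - 204 = -404)
f = -23
l(p) = -1 (l(p) = (⅓)*(-3) = -1)
√(t + l(f)) = √(-404 - 1) = √(-405) = 9*I*√5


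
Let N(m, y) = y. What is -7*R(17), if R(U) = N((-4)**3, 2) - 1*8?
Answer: 42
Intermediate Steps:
R(U) = -6 (R(U) = 2 - 1*8 = 2 - 8 = -6)
-7*R(17) = -7*(-6) = 42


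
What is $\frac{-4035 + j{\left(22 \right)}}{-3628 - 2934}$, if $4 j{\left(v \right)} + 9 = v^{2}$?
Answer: $\frac{15665}{26248} \approx 0.59681$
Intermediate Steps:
$j{\left(v \right)} = - \frac{9}{4} + \frac{v^{2}}{4}$
$\frac{-4035 + j{\left(22 \right)}}{-3628 - 2934} = \frac{-4035 - \left(\frac{9}{4} - \frac{22^{2}}{4}\right)}{-3628 - 2934} = \frac{-4035 + \left(- \frac{9}{4} + \frac{1}{4} \cdot 484\right)}{-6562} = \left(-4035 + \left(- \frac{9}{4} + 121\right)\right) \left(- \frac{1}{6562}\right) = \left(-4035 + \frac{475}{4}\right) \left(- \frac{1}{6562}\right) = \left(- \frac{15665}{4}\right) \left(- \frac{1}{6562}\right) = \frac{15665}{26248}$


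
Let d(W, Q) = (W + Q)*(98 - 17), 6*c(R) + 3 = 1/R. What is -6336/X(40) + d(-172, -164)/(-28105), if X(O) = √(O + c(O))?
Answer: 3888/4015 - 25344*√142215/9481 ≈ -1007.1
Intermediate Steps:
c(R) = -½ + 1/(6*R)
d(W, Q) = 81*Q + 81*W (d(W, Q) = (Q + W)*81 = 81*Q + 81*W)
X(O) = √(O + (1 - 3*O)/(6*O))
-6336/X(40) + d(-172, -164)/(-28105) = -6336*6/√(-18 + 6/40 + 36*40) + (81*(-164) + 81*(-172))/(-28105) = -6336*6/√(-18 + 6*(1/40) + 1440) + (-13284 - 13932)*(-1/28105) = -6336*6/√(-18 + 3/20 + 1440) - 27216*(-1/28105) = -6336*4*√142215/9481 + 3888/4015 = -25344*√142215/9481 + 3888/4015 = 3888/4015 - 25344*√142215/9481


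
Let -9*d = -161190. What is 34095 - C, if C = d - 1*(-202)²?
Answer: 56989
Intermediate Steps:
d = 17910 (d = -⅑*(-161190) = 17910)
C = -22894 (C = 17910 - 1*(-202)² = 17910 - 1*40804 = 17910 - 40804 = -22894)
34095 - C = 34095 - 1*(-22894) = 34095 + 22894 = 56989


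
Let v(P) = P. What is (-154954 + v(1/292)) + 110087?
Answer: -13101163/292 ≈ -44867.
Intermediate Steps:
(-154954 + v(1/292)) + 110087 = (-154954 + 1/292) + 110087 = -45246567/292 + 110087 = -13101163/292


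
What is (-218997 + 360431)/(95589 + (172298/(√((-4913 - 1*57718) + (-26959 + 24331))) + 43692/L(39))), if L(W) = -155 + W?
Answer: 184766615667584073/124389789577671460 + 15370617655659*I*√7251/124389789577671460 ≈ 1.4854 + 0.010522*I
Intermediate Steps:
(-218997 + 360431)/(95589 + (172298/(√((-4913 - 1*57718) + (-26959 + 24331))) + 43692/L(39))) = (-218997 + 360431)/(95589 + (172298/(√((-4913 - 1*57718) + (-26959 + 24331))) + 43692/(-155 + 39))) = 141434/(95589 + (172298/(√((-4913 - 57718) - 2628)) + 43692/(-116))) = 141434/(95589 + (172298/(√(-62631 - 2628)) + 43692*(-1/116))) = 141434/(95589 + (172298/(√(-65259)) - 10923/29)) = 141434/(95589 + (172298/((3*I*√7251)) - 10923/29)) = 141434/(95589 + (172298*(-I*√7251/21753) - 10923/29)) = 141434/(95589 + (-172298*I*√7251/21753 - 10923/29)) = 141434/(95589 + (-10923/29 - 172298*I*√7251/21753)) = 141434/(2761158/29 - 172298*I*√7251/21753)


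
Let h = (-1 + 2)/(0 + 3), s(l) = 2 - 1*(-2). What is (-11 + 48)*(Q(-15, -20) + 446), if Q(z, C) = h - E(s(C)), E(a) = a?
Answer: 49099/3 ≈ 16366.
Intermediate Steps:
s(l) = 4 (s(l) = 2 + 2 = 4)
h = ⅓ (h = 1/3 = 1*(⅓) = ⅓ ≈ 0.33333)
Q(z, C) = -11/3 (Q(z, C) = ⅓ - 1*4 = ⅓ - 4 = -11/3)
(-11 + 48)*(Q(-15, -20) + 446) = (-11 + 48)*(-11/3 + 446) = 37*(1327/3) = 49099/3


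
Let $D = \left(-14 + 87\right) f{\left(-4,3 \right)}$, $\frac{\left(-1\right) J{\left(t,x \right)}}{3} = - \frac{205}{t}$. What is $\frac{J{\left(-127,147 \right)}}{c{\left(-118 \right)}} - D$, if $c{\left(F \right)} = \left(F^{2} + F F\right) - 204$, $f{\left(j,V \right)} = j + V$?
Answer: $\frac{256286909}{3510788} \approx 73.0$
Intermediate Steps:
$f{\left(j,V \right)} = V + j$
$J{\left(t,x \right)} = \frac{615}{t}$ ($J{\left(t,x \right)} = - 3 \left(- \frac{205}{t}\right) = \frac{615}{t}$)
$c{\left(F \right)} = -204 + 2 F^{2}$ ($c{\left(F \right)} = \left(F^{2} + F^{2}\right) - 204 = 2 F^{2} - 204 = -204 + 2 F^{2}$)
$D = -73$ ($D = \left(-14 + 87\right) \left(3 - 4\right) = 73 \left(-1\right) = -73$)
$\frac{J{\left(-127,147 \right)}}{c{\left(-118 \right)}} - D = \frac{615 \frac{1}{-127}}{-204 + 2 \left(-118\right)^{2}} - -73 = \frac{615 \left(- \frac{1}{127}\right)}{-204 + 2 \cdot 13924} + 73 = - \frac{615}{127 \left(-204 + 27848\right)} + 73 = - \frac{615}{127 \cdot 27644} + 73 = \left(- \frac{615}{127}\right) \frac{1}{27644} + 73 = - \frac{615}{3510788} + 73 = \frac{256286909}{3510788}$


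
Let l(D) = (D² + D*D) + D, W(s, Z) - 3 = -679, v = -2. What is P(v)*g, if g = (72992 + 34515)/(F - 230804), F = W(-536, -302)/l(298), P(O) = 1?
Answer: -9563070171/20530708550 ≈ -0.46579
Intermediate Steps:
W(s, Z) = -676 (W(s, Z) = 3 - 679 = -676)
l(D) = D + 2*D² (l(D) = (D² + D²) + D = 2*D² + D = D + 2*D²)
F = -338/88953 (F = -676*1/(298*(1 + 2*298)) = -676*1/(298*(1 + 596)) = -676/(298*597) = -676/177906 = -676*1/177906 = -338/88953 ≈ -0.0037998)
g = -9563070171/20530708550 (g = (72992 + 34515)/(-338/88953 - 230804) = 107507/(-20530708550/88953) = 107507*(-88953/20530708550) = -9563070171/20530708550 ≈ -0.46579)
P(v)*g = 1*(-9563070171/20530708550) = -9563070171/20530708550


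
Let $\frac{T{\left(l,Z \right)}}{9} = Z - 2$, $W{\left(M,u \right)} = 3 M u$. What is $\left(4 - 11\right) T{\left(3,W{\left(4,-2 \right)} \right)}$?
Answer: $1638$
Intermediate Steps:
$W{\left(M,u \right)} = 3 M u$
$T{\left(l,Z \right)} = -18 + 9 Z$ ($T{\left(l,Z \right)} = 9 \left(Z - 2\right) = 9 \left(-2 + Z\right) = -18 + 9 Z$)
$\left(4 - 11\right) T{\left(3,W{\left(4,-2 \right)} \right)} = \left(4 - 11\right) \left(-18 + 9 \cdot 3 \cdot 4 \left(-2\right)\right) = - 7 \left(-18 + 9 \left(-24\right)\right) = - 7 \left(-18 - 216\right) = \left(-7\right) \left(-234\right) = 1638$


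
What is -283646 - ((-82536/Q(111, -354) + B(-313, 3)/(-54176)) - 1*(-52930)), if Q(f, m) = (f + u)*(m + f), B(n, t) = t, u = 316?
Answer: -630672655558063/1873785312 ≈ -3.3658e+5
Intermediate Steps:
Q(f, m) = (316 + f)*(f + m) (Q(f, m) = (f + 316)*(m + f) = (316 + f)*(f + m))
-283646 - ((-82536/Q(111, -354) + B(-313, 3)/(-54176)) - 1*(-52930)) = -283646 - ((-82536/(111² + 316*111 + 316*(-354) + 111*(-354)) + 3/(-54176)) - 1*(-52930)) = -283646 - ((-82536/(12321 + 35076 - 111864 - 39294) + 3*(-1/54176)) + 52930) = -283646 - ((-82536/(-103761) - 3/54176) + 52930) = -283646 - ((-82536*(-1/103761) - 3/54176) + 52930) = -283646 - ((27512/34587 - 3/54176) + 52930) = -283646 - (1490386351/1873785312 + 52930) = -283646 - 1*99180946950511/1873785312 = -283646 - 99180946950511/1873785312 = -630672655558063/1873785312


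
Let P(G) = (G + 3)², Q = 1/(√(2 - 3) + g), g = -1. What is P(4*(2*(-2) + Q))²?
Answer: 45241 + 26520*I ≈ 45241.0 + 26520.0*I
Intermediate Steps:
Q = (-1 - I)/2 (Q = 1/(√(2 - 3) - 1) = 1/(√(-1) - 1) = 1/(I - 1) = 1/(-1 + I) = (-1 - I)/2 ≈ -0.5 - 0.5*I)
P(G) = (3 + G)²
P(4*(2*(-2) + Q))² = ((3 + 4*(2*(-2) + (-½ - I/2)))²)² = ((3 + 4*(-4 + (-½ - I/2)))²)² = ((3 + 4*(-9/2 - I/2))²)² = ((3 + (-18 - 2*I))²)² = ((-15 - 2*I)²)² = (-15 - 2*I)⁴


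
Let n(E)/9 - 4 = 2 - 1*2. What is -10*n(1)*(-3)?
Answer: 1080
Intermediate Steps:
n(E) = 36 (n(E) = 36 + 9*(2 - 1*2) = 36 + 9*(2 - 2) = 36 + 9*0 = 36 + 0 = 36)
-10*n(1)*(-3) = -10*36*(-3) = -360*(-3) = 1080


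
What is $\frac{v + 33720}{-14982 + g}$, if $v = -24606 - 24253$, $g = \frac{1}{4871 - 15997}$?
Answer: $\frac{168436514}{166689733} \approx 1.0105$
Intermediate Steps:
$g = - \frac{1}{11126}$ ($g = \frac{1}{-11126} = - \frac{1}{11126} \approx -8.988 \cdot 10^{-5}$)
$v = -48859$
$\frac{v + 33720}{-14982 + g} = \frac{-48859 + 33720}{-14982 - \frac{1}{11126}} = - \frac{15139}{- \frac{166689733}{11126}} = \left(-15139\right) \left(- \frac{11126}{166689733}\right) = \frac{168436514}{166689733}$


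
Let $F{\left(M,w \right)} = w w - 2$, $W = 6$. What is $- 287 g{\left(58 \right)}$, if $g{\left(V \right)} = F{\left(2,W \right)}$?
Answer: $-9758$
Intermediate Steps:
$F{\left(M,w \right)} = -2 + w^{2}$ ($F{\left(M,w \right)} = w^{2} - 2 = -2 + w^{2}$)
$g{\left(V \right)} = 34$ ($g{\left(V \right)} = -2 + 6^{2} = -2 + 36 = 34$)
$- 287 g{\left(58 \right)} = \left(-287\right) 34 = -9758$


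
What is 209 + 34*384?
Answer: 13265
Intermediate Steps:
209 + 34*384 = 209 + 13056 = 13265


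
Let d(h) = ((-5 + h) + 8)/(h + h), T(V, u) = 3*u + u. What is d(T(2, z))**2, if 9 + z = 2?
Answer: 625/3136 ≈ 0.19930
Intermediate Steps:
z = -7 (z = -9 + 2 = -7)
T(V, u) = 4*u
d(h) = (3 + h)/(2*h) (d(h) = (3 + h)/((2*h)) = (3 + h)*(1/(2*h)) = (3 + h)/(2*h))
d(T(2, z))**2 = ((3 + 4*(-7))/(2*((4*(-7)))))**2 = ((1/2)*(3 - 28)/(-28))**2 = ((1/2)*(-1/28)*(-25))**2 = (25/56)**2 = 625/3136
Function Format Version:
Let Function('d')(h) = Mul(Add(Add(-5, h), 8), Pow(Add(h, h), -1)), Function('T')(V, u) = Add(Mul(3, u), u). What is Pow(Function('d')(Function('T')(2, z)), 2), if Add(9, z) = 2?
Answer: Rational(625, 3136) ≈ 0.19930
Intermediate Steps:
z = -7 (z = Add(-9, 2) = -7)
Function('T')(V, u) = Mul(4, u)
Function('d')(h) = Mul(Rational(1, 2), Pow(h, -1), Add(3, h)) (Function('d')(h) = Mul(Add(3, h), Pow(Mul(2, h), -1)) = Mul(Add(3, h), Mul(Rational(1, 2), Pow(h, -1))) = Mul(Rational(1, 2), Pow(h, -1), Add(3, h)))
Pow(Function('d')(Function('T')(2, z)), 2) = Pow(Mul(Rational(1, 2), Pow(Mul(4, -7), -1), Add(3, Mul(4, -7))), 2) = Pow(Mul(Rational(1, 2), Pow(-28, -1), Add(3, -28)), 2) = Pow(Mul(Rational(1, 2), Rational(-1, 28), -25), 2) = Pow(Rational(25, 56), 2) = Rational(625, 3136)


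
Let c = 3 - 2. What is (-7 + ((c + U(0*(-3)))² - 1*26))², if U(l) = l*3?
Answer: 1024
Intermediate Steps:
U(l) = 3*l
c = 1
(-7 + ((c + U(0*(-3)))² - 1*26))² = (-7 + ((1 + 3*(0*(-3)))² - 1*26))² = (-7 + ((1 + 3*0)² - 26))² = (-7 + ((1 + 0)² - 26))² = (-7 + (1² - 26))² = (-7 + (1 - 26))² = (-7 - 25)² = (-32)² = 1024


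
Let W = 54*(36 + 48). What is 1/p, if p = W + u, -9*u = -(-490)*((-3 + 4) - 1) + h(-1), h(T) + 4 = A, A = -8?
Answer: 3/13612 ≈ 0.00022039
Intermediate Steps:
h(T) = -12 (h(T) = -4 - 8 = -12)
u = 4/3 (u = -(-(-490)*((-3 + 4) - 1) - 12)/9 = -(-(-490)*(1 - 1) - 12)/9 = -(-(-490)*0 - 12)/9 = -(-98*0 - 12)/9 = -(0 - 12)/9 = -⅑*(-12) = 4/3 ≈ 1.3333)
W = 4536 (W = 54*84 = 4536)
p = 13612/3 (p = 4536 + 4/3 = 13612/3 ≈ 4537.3)
1/p = 1/(13612/3) = 3/13612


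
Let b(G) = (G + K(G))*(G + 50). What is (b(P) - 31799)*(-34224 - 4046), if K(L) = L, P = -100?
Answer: 834247730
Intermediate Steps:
b(G) = 2*G*(50 + G) (b(G) = (G + G)*(G + 50) = (2*G)*(50 + G) = 2*G*(50 + G))
(b(P) - 31799)*(-34224 - 4046) = (2*(-100)*(50 - 100) - 31799)*(-34224 - 4046) = (2*(-100)*(-50) - 31799)*(-38270) = (10000 - 31799)*(-38270) = -21799*(-38270) = 834247730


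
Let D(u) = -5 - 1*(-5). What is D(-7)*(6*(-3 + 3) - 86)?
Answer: 0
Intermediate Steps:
D(u) = 0 (D(u) = -5 + 5 = 0)
D(-7)*(6*(-3 + 3) - 86) = 0*(6*(-3 + 3) - 86) = 0*(6*0 - 86) = 0*(0 - 86) = 0*(-86) = 0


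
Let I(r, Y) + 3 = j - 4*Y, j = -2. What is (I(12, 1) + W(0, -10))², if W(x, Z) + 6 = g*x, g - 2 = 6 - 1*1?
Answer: 225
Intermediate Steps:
g = 7 (g = 2 + (6 - 1*1) = 2 + (6 - 1) = 2 + 5 = 7)
I(r, Y) = -5 - 4*Y (I(r, Y) = -3 + (-2 - 4*Y) = -5 - 4*Y)
W(x, Z) = -6 + 7*x
(I(12, 1) + W(0, -10))² = ((-5 - 4*1) + (-6 + 7*0))² = ((-5 - 4) + (-6 + 0))² = (-9 - 6)² = (-15)² = 225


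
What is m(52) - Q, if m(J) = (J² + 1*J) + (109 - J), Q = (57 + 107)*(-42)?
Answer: 9701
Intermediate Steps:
Q = -6888 (Q = 164*(-42) = -6888)
m(J) = 109 + J² (m(J) = (J² + J) + (109 - J) = (J + J²) + (109 - J) = 109 + J²)
m(52) - Q = (109 + 52²) - 1*(-6888) = (109 + 2704) + 6888 = 2813 + 6888 = 9701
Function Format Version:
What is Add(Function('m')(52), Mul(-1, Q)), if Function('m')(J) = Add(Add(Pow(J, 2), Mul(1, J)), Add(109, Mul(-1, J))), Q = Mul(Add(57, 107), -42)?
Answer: 9701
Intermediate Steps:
Q = -6888 (Q = Mul(164, -42) = -6888)
Function('m')(J) = Add(109, Pow(J, 2)) (Function('m')(J) = Add(Add(Pow(J, 2), J), Add(109, Mul(-1, J))) = Add(Add(J, Pow(J, 2)), Add(109, Mul(-1, J))) = Add(109, Pow(J, 2)))
Add(Function('m')(52), Mul(-1, Q)) = Add(Add(109, Pow(52, 2)), Mul(-1, -6888)) = Add(Add(109, 2704), 6888) = Add(2813, 6888) = 9701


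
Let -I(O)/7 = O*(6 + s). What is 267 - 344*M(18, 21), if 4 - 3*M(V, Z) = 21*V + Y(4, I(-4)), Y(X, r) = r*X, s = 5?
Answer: 553265/3 ≈ 1.8442e+5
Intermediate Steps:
I(O) = -77*O (I(O) = -7*O*(6 + 5) = -7*O*11 = -77*O)
Y(X, r) = X*r
M(V, Z) = -1228/3 - 7*V (M(V, Z) = 4/3 - (21*V + 4*(-77*(-4)))/3 = 4/3 - (21*V + 4*308)/3 = 4/3 - (21*V + 1232)/3 = 4/3 - (1232 + 21*V)/3 = 4/3 + (-1232/3 - 7*V) = -1228/3 - 7*V)
267 - 344*M(18, 21) = 267 - 344*(-1228/3 - 7*18) = 267 - 344*(-1228/3 - 126) = 267 - 344*(-1606/3) = 267 + 552464/3 = 553265/3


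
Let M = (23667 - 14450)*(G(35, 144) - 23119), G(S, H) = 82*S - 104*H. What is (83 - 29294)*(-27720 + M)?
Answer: 9484710775995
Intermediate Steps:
G(S, H) = -104*H + 82*S
M = -324668825 (M = (23667 - 14450)*((-104*144 + 82*35) - 23119) = 9217*((-14976 + 2870) - 23119) = 9217*(-12106 - 23119) = 9217*(-35225) = -324668825)
(83 - 29294)*(-27720 + M) = (83 - 29294)*(-27720 - 324668825) = -29211*(-324696545) = 9484710775995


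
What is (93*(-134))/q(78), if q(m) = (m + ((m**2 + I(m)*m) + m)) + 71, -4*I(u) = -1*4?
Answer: -12462/6389 ≈ -1.9505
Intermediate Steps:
I(u) = 1 (I(u) = -(-1)*4/4 = -1/4*(-4) = 1)
q(m) = 71 + m**2 + 3*m (q(m) = (m + ((m**2 + 1*m) + m)) + 71 = (m + ((m**2 + m) + m)) + 71 = (m + ((m + m**2) + m)) + 71 = (m + (m**2 + 2*m)) + 71 = (m**2 + 3*m) + 71 = 71 + m**2 + 3*m)
(93*(-134))/q(78) = (93*(-134))/(71 + 78**2 + 3*78) = -12462/(71 + 6084 + 234) = -12462/6389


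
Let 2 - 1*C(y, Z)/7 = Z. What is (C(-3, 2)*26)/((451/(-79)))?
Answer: 0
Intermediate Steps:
C(y, Z) = 14 - 7*Z
(C(-3, 2)*26)/((451/(-79))) = ((14 - 7*2)*26)/((451/(-79))) = ((14 - 14)*26)/((451*(-1/79))) = (0*26)/(-451/79) = 0*(-79/451) = 0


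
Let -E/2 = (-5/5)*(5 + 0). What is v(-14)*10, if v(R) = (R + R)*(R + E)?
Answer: 1120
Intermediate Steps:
E = 10 (E = -2*(-5/5)*(5 + 0) = -2*(-5*⅕)*5 = -(-2)*5 = -2*(-5) = 10)
v(R) = 2*R*(10 + R) (v(R) = (R + R)*(R + 10) = (2*R)*(10 + R) = 2*R*(10 + R))
v(-14)*10 = (2*(-14)*(10 - 14))*10 = (2*(-14)*(-4))*10 = 112*10 = 1120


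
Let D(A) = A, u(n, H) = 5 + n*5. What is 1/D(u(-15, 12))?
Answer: -1/70 ≈ -0.014286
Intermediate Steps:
u(n, H) = 5 + 5*n
1/D(u(-15, 12)) = 1/(5 + 5*(-15)) = 1/(5 - 75) = 1/(-70) = -1/70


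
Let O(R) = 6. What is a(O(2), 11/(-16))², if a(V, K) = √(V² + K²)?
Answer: 9337/256 ≈ 36.473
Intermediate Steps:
a(V, K) = √(K² + V²)
a(O(2), 11/(-16))² = (√((11/(-16))² + 6²))² = (√((11*(-1/16))² + 36))² = (√((-11/16)² + 36))² = (√(121/256 + 36))² = (√(9337/256))² = (√9337/16)² = 9337/256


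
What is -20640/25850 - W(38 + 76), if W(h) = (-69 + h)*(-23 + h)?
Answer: -10587639/2585 ≈ -4095.8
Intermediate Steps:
-20640/25850 - W(38 + 76) = -20640/25850 - (1587 + (38 + 76)**2 - 92*(38 + 76)) = -20640*1/25850 - (1587 + 114**2 - 92*114) = -2064/2585 - (1587 + 12996 - 10488) = -2064/2585 - 1*4095 = -2064/2585 - 4095 = -10587639/2585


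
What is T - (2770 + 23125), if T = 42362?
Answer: 16467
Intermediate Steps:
T - (2770 + 23125) = 42362 - (2770 + 23125) = 42362 - 1*25895 = 42362 - 25895 = 16467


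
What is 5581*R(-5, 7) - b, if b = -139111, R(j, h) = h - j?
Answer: 206083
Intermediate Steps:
5581*R(-5, 7) - b = 5581*(7 - 1*(-5)) - 1*(-139111) = 5581*(7 + 5) + 139111 = 5581*12 + 139111 = 66972 + 139111 = 206083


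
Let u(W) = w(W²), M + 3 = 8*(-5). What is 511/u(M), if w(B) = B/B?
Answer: 511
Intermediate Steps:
M = -43 (M = -3 + 8*(-5) = -3 - 40 = -43)
w(B) = 1
u(W) = 1
511/u(M) = 511/1 = 511*1 = 511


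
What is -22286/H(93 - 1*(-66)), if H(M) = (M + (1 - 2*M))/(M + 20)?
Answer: 1994597/79 ≈ 25248.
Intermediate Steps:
H(M) = (1 - M)/(20 + M)
-22286/H(93 - 1*(-66)) = -22286*(20 + (93 - 1*(-66)))/(1 - (93 - 1*(-66))) = -22286*(20 + (93 + 66))/(1 - (93 + 66)) = -22286*(20 + 159)/(1 - 1*159) = -22286*179/(1 - 159) = -22286/((1/179)*(-158)) = -22286/(-158/179) = -22286*(-179/158) = 1994597/79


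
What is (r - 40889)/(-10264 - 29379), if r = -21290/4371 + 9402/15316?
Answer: 1368824812651/1326974816874 ≈ 1.0315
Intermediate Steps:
r = -142490749/33473118 (r = -21290*1/4371 + 9402*(1/15316) = -21290/4371 + 4701/7658 = -142490749/33473118 ≈ -4.2569)
(r - 40889)/(-10264 - 29379) = (-142490749/33473118 - 40889)/(-10264 - 29379) = -1368824812651/33473118/(-39643) = -1368824812651/33473118*(-1/39643) = 1368824812651/1326974816874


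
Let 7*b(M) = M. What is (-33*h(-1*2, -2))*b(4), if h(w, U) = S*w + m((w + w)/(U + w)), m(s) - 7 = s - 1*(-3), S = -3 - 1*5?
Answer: -3564/7 ≈ -509.14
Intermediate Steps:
S = -8 (S = -3 - 5 = -8)
m(s) = 10 + s (m(s) = 7 + (s - 1*(-3)) = 7 + (s + 3) = 7 + (3 + s) = 10 + s)
b(M) = M/7
h(w, U) = 10 - 8*w + 2*w/(U + w) (h(w, U) = -8*w + (10 + (w + w)/(U + w)) = -8*w + (10 + (2*w)/(U + w)) = -8*w + (10 + 2*w/(U + w)) = 10 - 8*w + 2*w/(U + w))
(-33*h(-1*2, -2))*b(4) = (-66*(-1*2 + (5 - (-4)*2)*(-2 - 1*2))/(-2 - 1*2))*((⅐)*4) = -66*(-2 + (5 - 4*(-2))*(-2 - 2))/(-2 - 2)*(4/7) = -66*(-2 + (5 + 8)*(-4))/(-4)*(4/7) = -66*(-1)*(-2 + 13*(-4))/4*(4/7) = -66*(-1)*(-2 - 52)/4*(4/7) = -66*(-1)*(-54)/4*(4/7) = -33*27*(4/7) = -891*4/7 = -3564/7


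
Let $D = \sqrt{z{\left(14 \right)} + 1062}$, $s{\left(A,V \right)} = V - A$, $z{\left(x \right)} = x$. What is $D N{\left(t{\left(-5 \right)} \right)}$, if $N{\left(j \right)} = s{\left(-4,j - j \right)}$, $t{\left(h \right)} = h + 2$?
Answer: $8 \sqrt{269} \approx 131.21$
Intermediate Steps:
$t{\left(h \right)} = 2 + h$
$N{\left(j \right)} = 4$ ($N{\left(j \right)} = \left(j - j\right) - -4 = 0 + 4 = 4$)
$D = 2 \sqrt{269}$ ($D = \sqrt{14 + 1062} = \sqrt{1076} = 2 \sqrt{269} \approx 32.802$)
$D N{\left(t{\left(-5 \right)} \right)} = 2 \sqrt{269} \cdot 4 = 8 \sqrt{269}$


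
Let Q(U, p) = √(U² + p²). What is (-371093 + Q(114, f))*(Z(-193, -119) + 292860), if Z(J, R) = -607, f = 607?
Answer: -108453042529 + 292253*√381445 ≈ -1.0827e+11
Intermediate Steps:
(-371093 + Q(114, f))*(Z(-193, -119) + 292860) = (-371093 + √(114² + 607²))*(-607 + 292860) = (-371093 + √(12996 + 368449))*292253 = (-371093 + √381445)*292253 = -108453042529 + 292253*√381445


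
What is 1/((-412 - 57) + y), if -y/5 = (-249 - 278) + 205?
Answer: 1/1141 ≈ 0.00087642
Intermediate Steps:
y = 1610 (y = -5*((-249 - 278) + 205) = -5*(-527 + 205) = -5*(-322) = 1610)
1/((-412 - 57) + y) = 1/((-412 - 57) + 1610) = 1/(-469 + 1610) = 1/1141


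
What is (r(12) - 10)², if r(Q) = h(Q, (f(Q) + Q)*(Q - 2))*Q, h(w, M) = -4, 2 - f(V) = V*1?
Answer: 3364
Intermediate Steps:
f(V) = 2 - V
r(Q) = -4*Q
(r(12) - 10)² = (-4*12 - 10)² = (-48 - 10)² = (-58)² = 3364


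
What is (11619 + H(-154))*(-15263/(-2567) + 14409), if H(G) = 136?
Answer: 434972216330/2567 ≈ 1.6945e+8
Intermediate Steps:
(11619 + H(-154))*(-15263/(-2567) + 14409) = (11619 + 136)*(-15263/(-2567) + 14409) = 11755*(-15263*(-1/2567) + 14409) = 11755*(15263/2567 + 14409) = 11755*(37003166/2567) = 434972216330/2567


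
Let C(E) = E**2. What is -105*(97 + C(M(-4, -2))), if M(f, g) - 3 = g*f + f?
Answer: -15330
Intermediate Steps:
M(f, g) = 3 + f + f*g (M(f, g) = 3 + (g*f + f) = 3 + (f*g + f) = 3 + (f + f*g) = 3 + f + f*g)
-105*(97 + C(M(-4, -2))) = -105*(97 + (3 - 4 - 4*(-2))**2) = -105*(97 + (3 - 4 + 8)**2) = -105*(97 + 7**2) = -105*(97 + 49) = -105*146 = -15330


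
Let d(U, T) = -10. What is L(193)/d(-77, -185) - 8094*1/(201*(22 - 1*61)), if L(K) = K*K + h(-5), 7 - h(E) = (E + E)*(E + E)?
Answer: -48530824/13065 ≈ -3714.6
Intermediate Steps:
h(E) = 7 - 4*E² (h(E) = 7 - (E + E)*(E + E) = 7 - 2*E*2*E = 7 - 4*E²)
L(K) = -93 + K² (L(K) = K*K + (7 - 4*(-5)²) = K² + (7 - 4*25) = K² + (7 - 100) = K² - 93 = -93 + K²)
L(193)/d(-77, -185) - 8094*1/(201*(22 - 1*61)) = (-93 + 193²)/(-10) - 8094*1/(201*(22 - 1*61)) = (-93 + 37249)*(-⅒) - 8094*1/(201*(22 - 61)) = 37156*(-⅒) - 8094/((-39*201)) = -18578/5 - 8094/(-7839) = -18578/5 - 8094*(-1/7839) = -18578/5 + 2698/2613 = -48530824/13065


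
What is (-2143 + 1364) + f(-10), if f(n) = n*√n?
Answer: -779 - 10*I*√10 ≈ -779.0 - 31.623*I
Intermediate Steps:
f(n) = n^(3/2)
(-2143 + 1364) + f(-10) = (-2143 + 1364) + (-10)^(3/2) = -779 - 10*I*√10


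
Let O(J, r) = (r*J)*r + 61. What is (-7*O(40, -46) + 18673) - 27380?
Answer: -601614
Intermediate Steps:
O(J, r) = 61 + J*r² (O(J, r) = (J*r)*r + 61 = J*r² + 61 = 61 + J*r²)
(-7*O(40, -46) + 18673) - 27380 = (-7*(61 + 40*(-46)²) + 18673) - 27380 = (-7*(61 + 40*2116) + 18673) - 27380 = (-7*(61 + 84640) + 18673) - 27380 = (-7*84701 + 18673) - 27380 = (-592907 + 18673) - 27380 = -574234 - 27380 = -601614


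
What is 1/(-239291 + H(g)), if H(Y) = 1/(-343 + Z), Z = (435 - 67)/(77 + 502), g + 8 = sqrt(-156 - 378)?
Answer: -198229/47434416218 ≈ -4.1790e-6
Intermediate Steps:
g = -8 + I*sqrt(534) (g = -8 + sqrt(-156 - 378) = -8 + sqrt(-534) = -8 + I*sqrt(534) ≈ -8.0 + 23.108*I)
Z = 368/579 ≈ 0.63558
H(Y) = -579/198229 (H(Y) = 1/(-343 + 368/579) = 1/(-198229/579) = -579/198229)
1/(-239291 + H(g)) = 1/(-239291 - 579/198229) = 1/(-47434416218/198229) = -198229/47434416218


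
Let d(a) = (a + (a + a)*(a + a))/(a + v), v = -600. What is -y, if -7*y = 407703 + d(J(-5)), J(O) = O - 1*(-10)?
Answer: 6930948/119 ≈ 58243.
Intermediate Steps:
J(O) = 10 + O (J(O) = O + 10 = 10 + O)
d(a) = (a + 4*a²)/(-600 + a) (d(a) = (a + (a + a)*(a + a))/(a - 600) = (a + (2*a)*(2*a))/(-600 + a) = (a + 4*a²)/(-600 + a))
y = -6930948/119 (y = -(407703 + (10 - 5)*(1 + 4*(10 - 5))/(-600 + (10 - 5)))/7 = -(407703 + 5*(1 + 4*5)/(-600 + 5))/7 = -(407703 + 5*(1 + 20)/(-595))/7 = -(407703 + 5*(-1/595)*21)/7 = -(407703 - 3/17)/7 = -⅐*6930948/17 = -6930948/119 ≈ -58243.)
-y = -1*(-6930948/119) = 6930948/119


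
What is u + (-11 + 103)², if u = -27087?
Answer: -18623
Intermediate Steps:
u + (-11 + 103)² = -27087 + (-11 + 103)² = -27087 + 92² = -27087 + 8464 = -18623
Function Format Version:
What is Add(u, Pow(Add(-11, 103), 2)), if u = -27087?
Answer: -18623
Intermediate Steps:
Add(u, Pow(Add(-11, 103), 2)) = Add(-27087, Pow(Add(-11, 103), 2)) = Add(-27087, Pow(92, 2)) = Add(-27087, 8464) = -18623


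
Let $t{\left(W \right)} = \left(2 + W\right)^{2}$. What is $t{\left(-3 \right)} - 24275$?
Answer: $-24274$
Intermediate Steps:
$t{\left(-3 \right)} - 24275 = \left(2 - 3\right)^{2} - 24275 = \left(-1\right)^{2} - 24275 = 1 - 24275 = -24274$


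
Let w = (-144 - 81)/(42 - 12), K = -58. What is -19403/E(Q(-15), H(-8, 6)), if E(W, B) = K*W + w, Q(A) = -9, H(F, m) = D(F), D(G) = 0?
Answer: -38806/1029 ≈ -37.712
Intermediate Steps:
H(F, m) = 0
w = -15/2 (w = -225/30 = -225*1/30 = -15/2 ≈ -7.5000)
E(W, B) = -15/2 - 58*W (E(W, B) = -58*W - 15/2 = -15/2 - 58*W)
-19403/E(Q(-15), H(-8, 6)) = -19403/(-15/2 - 58*(-9)) = -19403/(-15/2 + 522) = -19403/1029/2 = -19403*2/1029 = -38806/1029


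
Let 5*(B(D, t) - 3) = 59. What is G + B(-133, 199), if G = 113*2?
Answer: 1204/5 ≈ 240.80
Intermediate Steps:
B(D, t) = 74/5 (B(D, t) = 3 + (⅕)*59 = 3 + 59/5 = 74/5)
G = 226
G + B(-133, 199) = 226 + 74/5 = 1204/5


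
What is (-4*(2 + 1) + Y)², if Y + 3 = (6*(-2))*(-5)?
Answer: 2025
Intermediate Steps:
Y = 57 (Y = -3 + (6*(-2))*(-5) = -3 - 12*(-5) = -3 + 60 = 57)
(-4*(2 + 1) + Y)² = (-4*(2 + 1) + 57)² = (-4*3 + 57)² = (-12 + 57)² = 45² = 2025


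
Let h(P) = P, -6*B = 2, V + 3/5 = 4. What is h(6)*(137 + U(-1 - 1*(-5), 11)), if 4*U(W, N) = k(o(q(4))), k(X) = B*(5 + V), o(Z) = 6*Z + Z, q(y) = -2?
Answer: 4089/5 ≈ 817.80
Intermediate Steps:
V = 17/5 (V = -⅗ + 4 = 17/5 ≈ 3.4000)
B = -⅓ (B = -⅙*2 = -⅓ ≈ -0.33333)
o(Z) = 7*Z
k(X) = -14/5 (k(X) = -(5 + 17/5)/3 = -⅓*42/5 = -14/5)
U(W, N) = -7/10 (U(W, N) = (¼)*(-14/5) = -7/10)
h(6)*(137 + U(-1 - 1*(-5), 11)) = 6*(137 - 7/10) = 6*(1363/10) = 4089/5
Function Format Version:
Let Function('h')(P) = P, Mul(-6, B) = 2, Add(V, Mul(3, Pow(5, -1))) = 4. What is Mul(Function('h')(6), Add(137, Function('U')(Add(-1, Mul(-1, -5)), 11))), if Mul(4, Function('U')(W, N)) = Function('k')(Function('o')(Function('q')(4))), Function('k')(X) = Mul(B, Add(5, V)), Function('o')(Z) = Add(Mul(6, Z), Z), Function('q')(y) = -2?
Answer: Rational(4089, 5) ≈ 817.80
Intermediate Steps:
V = Rational(17, 5) (V = Add(Rational(-3, 5), 4) = Rational(17, 5) ≈ 3.4000)
B = Rational(-1, 3) (B = Mul(Rational(-1, 6), 2) = Rational(-1, 3) ≈ -0.33333)
Function('o')(Z) = Mul(7, Z)
Function('k')(X) = Rational(-14, 5) (Function('k')(X) = Mul(Rational(-1, 3), Add(5, Rational(17, 5))) = Mul(Rational(-1, 3), Rational(42, 5)) = Rational(-14, 5))
Function('U')(W, N) = Rational(-7, 10) (Function('U')(W, N) = Mul(Rational(1, 4), Rational(-14, 5)) = Rational(-7, 10))
Mul(Function('h')(6), Add(137, Function('U')(Add(-1, Mul(-1, -5)), 11))) = Mul(6, Add(137, Rational(-7, 10))) = Mul(6, Rational(1363, 10)) = Rational(4089, 5)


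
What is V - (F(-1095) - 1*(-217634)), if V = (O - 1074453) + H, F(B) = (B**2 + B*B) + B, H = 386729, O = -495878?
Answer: -3798191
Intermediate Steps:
F(B) = B + 2*B**2 (F(B) = (B**2 + B**2) + B = 2*B**2 + B = B + 2*B**2)
V = -1183602 (V = (-495878 - 1074453) + 386729 = -1570331 + 386729 = -1183602)
V - (F(-1095) - 1*(-217634)) = -1183602 - (-1095*(1 + 2*(-1095)) - 1*(-217634)) = -1183602 - (-1095*(1 - 2190) + 217634) = -1183602 - (-1095*(-2189) + 217634) = -1183602 - (2396955 + 217634) = -1183602 - 1*2614589 = -1183602 - 2614589 = -3798191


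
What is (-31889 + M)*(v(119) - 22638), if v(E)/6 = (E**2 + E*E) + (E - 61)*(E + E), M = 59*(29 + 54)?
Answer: -6211345056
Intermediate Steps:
M = 4897 (M = 59*83 = 4897)
v(E) = 12*E**2 + 12*E*(-61 + E) (v(E) = 6*((E**2 + E*E) + (E - 61)*(E + E)) = 6*((E**2 + E**2) + (-61 + E)*(2*E)) = 6*(2*E**2 + 2*E*(-61 + E)) = 12*E**2 + 12*E*(-61 + E))
(-31889 + M)*(v(119) - 22638) = (-31889 + 4897)*(12*119*(-61 + 2*119) - 22638) = -26992*(12*119*(-61 + 238) - 22638) = -26992*(12*119*177 - 22638) = -26992*(252756 - 22638) = -26992*230118 = -6211345056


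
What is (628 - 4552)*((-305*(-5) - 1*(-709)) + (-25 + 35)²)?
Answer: -9158616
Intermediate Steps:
(628 - 4552)*((-305*(-5) - 1*(-709)) + (-25 + 35)²) = -3924*((1525 + 709) + 10²) = -3924*(2234 + 100) = -3924*2334 = -9158616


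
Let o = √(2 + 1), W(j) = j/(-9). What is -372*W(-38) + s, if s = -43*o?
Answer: -4712/3 - 43*√3 ≈ -1645.1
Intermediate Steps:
W(j) = -j/9 (W(j) = j*(-⅑) = -j/9)
o = √3 ≈ 1.7320
s = -43*√3 ≈ -74.478
-372*W(-38) + s = -(-124)*(-38)/3 - 43*√3 = -372*38/9 - 43*√3 = -4712/3 - 43*√3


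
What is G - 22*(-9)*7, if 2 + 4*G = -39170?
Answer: -8407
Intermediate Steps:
G = -9793 (G = -½ + (¼)*(-39170) = -½ - 19585/2 = -9793)
G - 22*(-9)*7 = -9793 - 22*(-9)*7 = -9793 - (-198)*7 = -9793 - 1*(-1386) = -9793 + 1386 = -8407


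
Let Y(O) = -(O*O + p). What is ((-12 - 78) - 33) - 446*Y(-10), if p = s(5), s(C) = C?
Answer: 46707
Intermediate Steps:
p = 5
Y(O) = -5 - O**2 (Y(O) = -(O*O + 5) = -(O**2 + 5) = -(5 + O**2) = -5 - O**2)
((-12 - 78) - 33) - 446*Y(-10) = ((-12 - 78) - 33) - 446*(-5 - 1*(-10)**2) = (-90 - 33) - 446*(-5 - 1*100) = -123 - 446*(-5 - 100) = -123 - 446*(-105) = -123 + 46830 = 46707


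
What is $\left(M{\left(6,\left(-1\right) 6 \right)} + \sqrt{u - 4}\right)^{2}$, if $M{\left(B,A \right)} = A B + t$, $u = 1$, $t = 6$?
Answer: $\left(30 - i \sqrt{3}\right)^{2} \approx 897.0 - 103.92 i$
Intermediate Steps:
$M{\left(B,A \right)} = 6 + A B$ ($M{\left(B,A \right)} = A B + 6 = 6 + A B$)
$\left(M{\left(6,\left(-1\right) 6 \right)} + \sqrt{u - 4}\right)^{2} = \left(\left(6 + \left(-1\right) 6 \cdot 6\right) + \sqrt{1 - 4}\right)^{2} = \left(\left(6 - 36\right) + \sqrt{-3}\right)^{2} = \left(\left(6 - 36\right) + i \sqrt{3}\right)^{2} = \left(-30 + i \sqrt{3}\right)^{2}$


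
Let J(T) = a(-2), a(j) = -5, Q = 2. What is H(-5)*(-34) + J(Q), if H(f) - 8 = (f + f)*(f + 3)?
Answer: -957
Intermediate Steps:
J(T) = -5
H(f) = 8 + 2*f*(3 + f) (H(f) = 8 + (f + f)*(f + 3) = 8 + (2*f)*(3 + f) = 8 + 2*f*(3 + f))
H(-5)*(-34) + J(Q) = (8 + 2*(-5)**2 + 6*(-5))*(-34) - 5 = (8 + 2*25 - 30)*(-34) - 5 = (8 + 50 - 30)*(-34) - 5 = 28*(-34) - 5 = -952 - 5 = -957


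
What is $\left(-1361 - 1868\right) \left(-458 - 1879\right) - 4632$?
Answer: $7541541$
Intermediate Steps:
$\left(-1361 - 1868\right) \left(-458 - 1879\right) - 4632 = \left(-3229\right) \left(-2337\right) - 4632 = 7546173 - 4632 = 7541541$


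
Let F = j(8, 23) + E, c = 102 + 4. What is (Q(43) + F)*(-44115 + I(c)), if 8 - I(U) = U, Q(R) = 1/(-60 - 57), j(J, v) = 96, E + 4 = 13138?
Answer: -5264438509/9 ≈ -5.8494e+8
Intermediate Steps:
E = 13134 (E = -4 + 13138 = 13134)
Q(R) = -1/117 (Q(R) = 1/(-117) = -1/117)
c = 106
I(U) = 8 - U
F = 13230 (F = 96 + 13134 = 13230)
(Q(43) + F)*(-44115 + I(c)) = (-1/117 + 13230)*(-44115 + (8 - 1*106)) = 1547909*(-44115 + (8 - 106))/117 = 1547909*(-44115 - 98)/117 = (1547909/117)*(-44213) = -5264438509/9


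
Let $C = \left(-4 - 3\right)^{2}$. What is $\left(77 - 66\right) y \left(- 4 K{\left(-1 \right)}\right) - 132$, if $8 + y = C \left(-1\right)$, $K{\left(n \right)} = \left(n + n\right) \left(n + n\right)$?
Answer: $9900$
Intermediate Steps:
$K{\left(n \right)} = 4 n^{2}$ ($K{\left(n \right)} = 2 n 2 n = 4 n^{2}$)
$C = 49$ ($C = \left(-7\right)^{2} = 49$)
$y = -57$ ($y = -8 + 49 \left(-1\right) = -8 - 49 = -57$)
$\left(77 - 66\right) y \left(- 4 K{\left(-1 \right)}\right) - 132 = \left(77 - 66\right) \left(- 57 \left(- 4 \cdot 4 \left(-1\right)^{2}\right)\right) - 132 = \left(77 - 66\right) \left(- 57 \left(- 4 \cdot 4 \cdot 1\right)\right) - 132 = 11 \left(- 57 \left(\left(-4\right) 4\right)\right) - 132 = 11 \left(\left(-57\right) \left(-16\right)\right) - 132 = 11 \cdot 912 - 132 = 10032 - 132 = 9900$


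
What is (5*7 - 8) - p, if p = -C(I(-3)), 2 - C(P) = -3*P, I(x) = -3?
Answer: 20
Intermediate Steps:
C(P) = 2 + 3*P (C(P) = 2 - (-3)*P = 2 + 3*P)
p = 7 (p = -(2 + 3*(-3)) = -(2 - 9) = -1*(-7) = 7)
(5*7 - 8) - p = (5*7 - 8) - 1*7 = (35 - 8) - 7 = 27 - 7 = 20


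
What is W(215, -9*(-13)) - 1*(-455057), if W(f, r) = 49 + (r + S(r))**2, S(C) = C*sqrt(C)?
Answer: 2070408 + 82134*sqrt(13) ≈ 2.3665e+6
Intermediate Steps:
S(C) = C**(3/2)
W(f, r) = 49 + (r + r**(3/2))**2
W(215, -9*(-13)) - 1*(-455057) = (49 + (-9*(-13) + (-9*(-13))**(3/2))**2) - 1*(-455057) = (49 + (117 + 117**(3/2))**2) + 455057 = (49 + (117 + 351*sqrt(13))**2) + 455057 = 455106 + (117 + 351*sqrt(13))**2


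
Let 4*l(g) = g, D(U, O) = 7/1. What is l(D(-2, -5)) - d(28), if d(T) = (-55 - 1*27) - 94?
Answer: 711/4 ≈ 177.75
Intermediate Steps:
D(U, O) = 7 (D(U, O) = 7*1 = 7)
l(g) = g/4
d(T) = -176 (d(T) = (-55 - 27) - 94 = -82 - 94 = -176)
l(D(-2, -5)) - d(28) = (¼)*7 - 1*(-176) = 7/4 + 176 = 711/4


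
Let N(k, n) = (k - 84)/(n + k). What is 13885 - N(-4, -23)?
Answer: 374807/27 ≈ 13882.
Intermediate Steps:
N(k, n) = (-84 + k)/(k + n)
13885 - N(-4, -23) = 13885 - (-84 - 4)/(-4 - 23) = 13885 - (-88)/(-27) = 13885 - (-1)*(-88)/27 = 13885 - 1*88/27 = 13885 - 88/27 = 374807/27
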